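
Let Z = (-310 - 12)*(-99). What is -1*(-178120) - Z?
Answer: 146242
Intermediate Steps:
Z = 31878 (Z = -322*(-99) = 31878)
-1*(-178120) - Z = -1*(-178120) - 1*31878 = 178120 - 31878 = 146242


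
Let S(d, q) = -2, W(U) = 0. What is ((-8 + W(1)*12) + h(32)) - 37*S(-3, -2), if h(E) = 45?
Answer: 111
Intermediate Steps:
((-8 + W(1)*12) + h(32)) - 37*S(-3, -2) = ((-8 + 0*12) + 45) - 37*(-2) = ((-8 + 0) + 45) + 74 = (-8 + 45) + 74 = 37 + 74 = 111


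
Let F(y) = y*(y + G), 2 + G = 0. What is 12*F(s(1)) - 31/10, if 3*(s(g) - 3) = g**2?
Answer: 1507/30 ≈ 50.233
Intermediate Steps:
s(g) = 3 + g**2/3
G = -2 (G = -2 + 0 = -2)
F(y) = y*(-2 + y) (F(y) = y*(y - 2) = y*(-2 + y))
12*F(s(1)) - 31/10 = 12*((3 + (1/3)*1**2)*(-2 + (3 + (1/3)*1**2))) - 31/10 = 12*((3 + (1/3)*1)*(-2 + (3 + (1/3)*1))) - 31*1/10 = 12*((3 + 1/3)*(-2 + (3 + 1/3))) - 31/10 = 12*(10*(-2 + 10/3)/3) - 31/10 = 12*((10/3)*(4/3)) - 31/10 = 12*(40/9) - 31/10 = 160/3 - 31/10 = 1507/30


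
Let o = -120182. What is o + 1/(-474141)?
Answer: -56983213663/474141 ≈ -1.2018e+5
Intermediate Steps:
o + 1/(-474141) = -120182 + 1/(-474141) = -120182 - 1/474141 = -56983213663/474141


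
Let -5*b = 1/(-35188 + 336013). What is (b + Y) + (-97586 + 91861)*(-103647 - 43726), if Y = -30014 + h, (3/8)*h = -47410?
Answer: 1268810636685374/1504125 ≈ 8.4355e+8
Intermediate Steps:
h = -379280/3 (h = (8/3)*(-47410) = -379280/3 ≈ -1.2643e+5)
Y = -469322/3 (Y = -30014 - 379280/3 = -469322/3 ≈ -1.5644e+5)
b = -1/1504125 (b = -1/(5*(-35188 + 336013)) = -1/5/300825 = -1/5*1/300825 = -1/1504125 ≈ -6.6484e-7)
(b + Y) + (-97586 + 91861)*(-103647 - 43726) = (-1/1504125 - 469322/3) + (-97586 + 91861)*(-103647 - 43726) = -235306317751/1504125 - 5725*(-147373) = -235306317751/1504125 + 843710425 = 1268810636685374/1504125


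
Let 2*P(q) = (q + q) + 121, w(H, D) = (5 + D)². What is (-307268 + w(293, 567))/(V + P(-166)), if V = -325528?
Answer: -39832/651267 ≈ -0.061161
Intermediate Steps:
P(q) = 121/2 + q (P(q) = ((q + q) + 121)/2 = (2*q + 121)/2 = (121 + 2*q)/2 = 121/2 + q)
(-307268 + w(293, 567))/(V + P(-166)) = (-307268 + (5 + 567)²)/(-325528 + (121/2 - 166)) = (-307268 + 572²)/(-325528 - 211/2) = (-307268 + 327184)/(-651267/2) = 19916*(-2/651267) = -39832/651267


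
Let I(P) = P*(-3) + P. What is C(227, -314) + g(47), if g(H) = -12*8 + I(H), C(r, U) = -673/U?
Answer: -58987/314 ≈ -187.86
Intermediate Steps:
I(P) = -2*P (I(P) = -3*P + P = -2*P)
g(H) = -96 - 2*H (g(H) = -12*8 - 2*H = -96 - 2*H)
C(227, -314) + g(47) = -673/(-314) + (-96 - 2*47) = -673*(-1/314) + (-96 - 94) = 673/314 - 190 = -58987/314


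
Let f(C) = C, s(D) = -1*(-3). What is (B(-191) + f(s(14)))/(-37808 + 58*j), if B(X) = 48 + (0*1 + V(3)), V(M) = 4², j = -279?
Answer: -67/53990 ≈ -0.0012410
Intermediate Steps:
s(D) = 3
V(M) = 16
B(X) = 64 (B(X) = 48 + (0*1 + 16) = 48 + (0 + 16) = 48 + 16 = 64)
(B(-191) + f(s(14)))/(-37808 + 58*j) = (64 + 3)/(-37808 + 58*(-279)) = 67/(-37808 - 16182) = 67/(-53990) = 67*(-1/53990) = -67/53990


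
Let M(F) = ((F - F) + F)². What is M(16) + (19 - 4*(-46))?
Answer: 459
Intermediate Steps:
M(F) = F² (M(F) = (0 + F)² = F²)
M(16) + (19 - 4*(-46)) = 16² + (19 - 4*(-46)) = 256 + (19 + 184) = 256 + 203 = 459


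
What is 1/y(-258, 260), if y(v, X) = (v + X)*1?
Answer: ½ ≈ 0.50000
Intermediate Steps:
y(v, X) = X + v (y(v, X) = (X + v)*1 = X + v)
1/y(-258, 260) = 1/(260 - 258) = 1/2 = ½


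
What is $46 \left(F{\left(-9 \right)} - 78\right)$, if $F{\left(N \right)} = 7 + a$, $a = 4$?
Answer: $-3082$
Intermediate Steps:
$F{\left(N \right)} = 11$ ($F{\left(N \right)} = 7 + 4 = 11$)
$46 \left(F{\left(-9 \right)} - 78\right) = 46 \left(11 - 78\right) = 46 \left(-67\right) = -3082$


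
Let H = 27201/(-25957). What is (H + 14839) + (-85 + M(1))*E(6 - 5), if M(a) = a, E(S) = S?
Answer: 382968334/25957 ≈ 14754.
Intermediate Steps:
H = -27201/25957 (H = 27201*(-1/25957) = -27201/25957 ≈ -1.0479)
(H + 14839) + (-85 + M(1))*E(6 - 5) = (-27201/25957 + 14839) + (-85 + 1)*(6 - 5) = 385148722/25957 - 84*1 = 385148722/25957 - 84 = 382968334/25957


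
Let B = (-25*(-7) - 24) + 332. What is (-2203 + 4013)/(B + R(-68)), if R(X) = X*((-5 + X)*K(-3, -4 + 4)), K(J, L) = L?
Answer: 1810/483 ≈ 3.7474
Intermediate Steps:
R(X) = 0 (R(X) = X*((-5 + X)*(-4 + 4)) = X*((-5 + X)*0) = X*0 = 0)
B = 483 (B = (175 - 24) + 332 = 151 + 332 = 483)
(-2203 + 4013)/(B + R(-68)) = (-2203 + 4013)/(483 + 0) = 1810/483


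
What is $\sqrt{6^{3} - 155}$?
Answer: $\sqrt{61} \approx 7.8102$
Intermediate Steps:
$\sqrt{6^{3} - 155} = \sqrt{216 - 155} = \sqrt{61}$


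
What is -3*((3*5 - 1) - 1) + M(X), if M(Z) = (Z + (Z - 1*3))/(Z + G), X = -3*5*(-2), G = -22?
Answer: -255/8 ≈ -31.875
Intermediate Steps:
X = 30 (X = -15*(-2) = 30)
M(Z) = (-3 + 2*Z)/(-22 + Z) (M(Z) = (Z + (Z - 1*3))/(Z - 22) = (Z + (Z - 3))/(-22 + Z) = (Z + (-3 + Z))/(-22 + Z) = (-3 + 2*Z)/(-22 + Z))
-3*((3*5 - 1) - 1) + M(X) = -3*((3*5 - 1) - 1) + (-3 + 2*30)/(-22 + 30) = -3*((15 - 1) - 1) + (-3 + 60)/8 = -3*(14 - 1) + (⅛)*57 = -3*13 + 57/8 = -39 + 57/8 = -255/8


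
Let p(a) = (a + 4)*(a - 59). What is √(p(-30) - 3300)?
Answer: I*√986 ≈ 31.401*I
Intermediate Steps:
p(a) = (-59 + a)*(4 + a) (p(a) = (4 + a)*(-59 + a) = (-59 + a)*(4 + a))
√(p(-30) - 3300) = √((-236 + (-30)² - 55*(-30)) - 3300) = √((-236 + 900 + 1650) - 3300) = √(2314 - 3300) = √(-986) = I*√986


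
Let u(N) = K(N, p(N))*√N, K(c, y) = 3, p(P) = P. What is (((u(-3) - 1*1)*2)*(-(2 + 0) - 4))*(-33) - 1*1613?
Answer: -2009 + 1188*I*√3 ≈ -2009.0 + 2057.7*I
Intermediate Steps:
u(N) = 3*√N
(((u(-3) - 1*1)*2)*(-(2 + 0) - 4))*(-33) - 1*1613 = (((3*√(-3) - 1*1)*2)*(-(2 + 0) - 4))*(-33) - 1*1613 = (((3*(I*√3) - 1)*2)*(-1*2 - 4))*(-33) - 1613 = (((3*I*√3 - 1)*2)*(-2 - 4))*(-33) - 1613 = (((-1 + 3*I*√3)*2)*(-6))*(-33) - 1613 = ((-2 + 6*I*√3)*(-6))*(-33) - 1613 = (12 - 36*I*√3)*(-33) - 1613 = (-396 + 1188*I*√3) - 1613 = -2009 + 1188*I*√3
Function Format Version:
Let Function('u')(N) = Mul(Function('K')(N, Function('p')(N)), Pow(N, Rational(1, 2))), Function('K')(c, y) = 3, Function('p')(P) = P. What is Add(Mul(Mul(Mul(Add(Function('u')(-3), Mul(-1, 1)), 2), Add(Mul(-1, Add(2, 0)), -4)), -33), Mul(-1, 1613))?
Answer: Add(-2009, Mul(1188, I, Pow(3, Rational(1, 2)))) ≈ Add(-2009.0, Mul(2057.7, I))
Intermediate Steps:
Function('u')(N) = Mul(3, Pow(N, Rational(1, 2)))
Add(Mul(Mul(Mul(Add(Function('u')(-3), Mul(-1, 1)), 2), Add(Mul(-1, Add(2, 0)), -4)), -33), Mul(-1, 1613)) = Add(Mul(Mul(Mul(Add(Mul(3, Pow(-3, Rational(1, 2))), Mul(-1, 1)), 2), Add(Mul(-1, Add(2, 0)), -4)), -33), Mul(-1, 1613)) = Add(Mul(Mul(Mul(Add(Mul(3, Mul(I, Pow(3, Rational(1, 2)))), -1), 2), Add(Mul(-1, 2), -4)), -33), -1613) = Add(Mul(Mul(Mul(Add(Mul(3, I, Pow(3, Rational(1, 2))), -1), 2), Add(-2, -4)), -33), -1613) = Add(Mul(Mul(Mul(Add(-1, Mul(3, I, Pow(3, Rational(1, 2)))), 2), -6), -33), -1613) = Add(Mul(Mul(Add(-2, Mul(6, I, Pow(3, Rational(1, 2)))), -6), -33), -1613) = Add(Mul(Add(12, Mul(-36, I, Pow(3, Rational(1, 2)))), -33), -1613) = Add(Add(-396, Mul(1188, I, Pow(3, Rational(1, 2)))), -1613) = Add(-2009, Mul(1188, I, Pow(3, Rational(1, 2))))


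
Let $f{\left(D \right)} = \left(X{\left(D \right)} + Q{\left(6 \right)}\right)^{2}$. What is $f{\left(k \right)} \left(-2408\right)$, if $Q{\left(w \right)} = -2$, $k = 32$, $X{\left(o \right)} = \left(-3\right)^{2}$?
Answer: $-117992$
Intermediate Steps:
$X{\left(o \right)} = 9$
$f{\left(D \right)} = 49$ ($f{\left(D \right)} = \left(9 - 2\right)^{2} = 7^{2} = 49$)
$f{\left(k \right)} \left(-2408\right) = 49 \left(-2408\right) = -117992$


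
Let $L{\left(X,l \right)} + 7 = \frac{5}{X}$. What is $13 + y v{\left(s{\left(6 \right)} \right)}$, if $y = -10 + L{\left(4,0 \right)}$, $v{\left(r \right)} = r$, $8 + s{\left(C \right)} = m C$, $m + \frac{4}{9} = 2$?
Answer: $-8$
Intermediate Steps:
$m = \frac{14}{9}$ ($m = - \frac{4}{9} + 2 = \frac{14}{9} \approx 1.5556$)
$L{\left(X,l \right)} = -7 + \frac{5}{X}$
$s{\left(C \right)} = -8 + \frac{14 C}{9}$
$y = - \frac{63}{4}$ ($y = -10 - \left(7 - \frac{5}{4}\right) = -10 + \left(-7 + 5 \cdot \frac{1}{4}\right) = -10 + \left(-7 + \frac{5}{4}\right) = -10 - \frac{23}{4} = - \frac{63}{4} \approx -15.75$)
$13 + y v{\left(s{\left(6 \right)} \right)} = 13 - \frac{63 \left(-8 + \frac{14}{9} \cdot 6\right)}{4} = 13 - \frac{63 \left(-8 + \frac{28}{3}\right)}{4} = 13 - 21 = -8$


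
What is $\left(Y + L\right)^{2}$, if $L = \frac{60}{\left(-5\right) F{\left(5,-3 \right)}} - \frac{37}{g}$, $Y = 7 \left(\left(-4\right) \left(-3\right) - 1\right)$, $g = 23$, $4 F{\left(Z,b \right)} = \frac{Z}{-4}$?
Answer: $\frac{171243396}{13225} \approx 12948.0$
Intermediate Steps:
$F{\left(Z,b \right)} = - \frac{Z}{16}$ ($F{\left(Z,b \right)} = \frac{Z \frac{1}{-4}}{4} = \frac{Z \left(- \frac{1}{4}\right)}{4} = \frac{\left(- \frac{1}{4}\right) Z}{4} = - \frac{Z}{16}$)
$Y = 77$ ($Y = 7 \left(12 - 1\right) = 7 \cdot 11 = 77$)
$L = \frac{4231}{115}$ ($L = \frac{60}{\left(-5\right) \left(\left(- \frac{1}{16}\right) 5\right)} - \frac{37}{23} = \frac{60}{\left(-5\right) \left(- \frac{5}{16}\right)} - \frac{37}{23} = \frac{60}{\frac{25}{16}} - \frac{37}{23} = 60 \cdot \frac{16}{25} - \frac{37}{23} = \frac{192}{5} - \frac{37}{23} = \frac{4231}{115} \approx 36.791$)
$\left(Y + L\right)^{2} = \left(77 + \frac{4231}{115}\right)^{2} = \left(\frac{13086}{115}\right)^{2} = \frac{171243396}{13225}$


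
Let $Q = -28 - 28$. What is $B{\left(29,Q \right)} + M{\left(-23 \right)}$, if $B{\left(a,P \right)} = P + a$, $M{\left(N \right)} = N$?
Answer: $-50$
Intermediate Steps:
$Q = -56$
$B{\left(29,Q \right)} + M{\left(-23 \right)} = \left(-56 + 29\right) - 23 = -27 - 23 = -50$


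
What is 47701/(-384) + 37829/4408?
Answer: -1287761/11136 ≈ -115.64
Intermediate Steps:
47701/(-384) + 37829/4408 = 47701*(-1/384) + 37829*(1/4408) = -47701/384 + 1991/232 = -1287761/11136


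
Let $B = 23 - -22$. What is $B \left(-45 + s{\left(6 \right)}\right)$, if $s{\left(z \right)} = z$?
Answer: $-1755$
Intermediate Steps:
$B = 45$ ($B = 23 + 22 = 45$)
$B \left(-45 + s{\left(6 \right)}\right) = 45 \left(-45 + 6\right) = 45 \left(-39\right) = -1755$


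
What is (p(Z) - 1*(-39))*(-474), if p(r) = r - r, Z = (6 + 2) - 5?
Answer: -18486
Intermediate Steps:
Z = 3 (Z = 8 - 5 = 3)
p(r) = 0
(p(Z) - 1*(-39))*(-474) = (0 - 1*(-39))*(-474) = (0 + 39)*(-474) = 39*(-474) = -18486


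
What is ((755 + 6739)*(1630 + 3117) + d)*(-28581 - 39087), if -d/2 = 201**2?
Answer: -2401754940288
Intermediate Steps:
d = -80802 (d = -2*201**2 = -2*40401 = -80802)
((755 + 6739)*(1630 + 3117) + d)*(-28581 - 39087) = ((755 + 6739)*(1630 + 3117) - 80802)*(-28581 - 39087) = (7494*4747 - 80802)*(-67668) = (35574018 - 80802)*(-67668) = 35493216*(-67668) = -2401754940288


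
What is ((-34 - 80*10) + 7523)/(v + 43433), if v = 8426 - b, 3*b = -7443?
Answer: 6689/54340 ≈ 0.12310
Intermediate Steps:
b = -2481 (b = (⅓)*(-7443) = -2481)
v = 10907 (v = 8426 - 1*(-2481) = 8426 + 2481 = 10907)
((-34 - 80*10) + 7523)/(v + 43433) = ((-34 - 80*10) + 7523)/(10907 + 43433) = ((-34 - 800) + 7523)/54340 = (-834 + 7523)*(1/54340) = 6689*(1/54340) = 6689/54340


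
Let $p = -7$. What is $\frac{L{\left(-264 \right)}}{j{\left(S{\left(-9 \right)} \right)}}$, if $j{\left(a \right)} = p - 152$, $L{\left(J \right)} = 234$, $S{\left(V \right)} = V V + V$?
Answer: $- \frac{78}{53} \approx -1.4717$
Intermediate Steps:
$S{\left(V \right)} = V + V^{2}$ ($S{\left(V \right)} = V^{2} + V = V + V^{2}$)
$j{\left(a \right)} = -159$ ($j{\left(a \right)} = -7 - 152 = -159$)
$\frac{L{\left(-264 \right)}}{j{\left(S{\left(-9 \right)} \right)}} = \frac{234}{-159} = 234 \left(- \frac{1}{159}\right) = - \frac{78}{53}$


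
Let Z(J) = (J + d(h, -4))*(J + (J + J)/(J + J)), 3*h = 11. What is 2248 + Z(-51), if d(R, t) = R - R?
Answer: 4798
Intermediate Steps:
h = 11/3 (h = (⅓)*11 = 11/3 ≈ 3.6667)
d(R, t) = 0
Z(J) = J*(1 + J) (Z(J) = (J + 0)*(J + (J + J)/(J + J)) = J*(J + (2*J)/((2*J))) = J*(J + (2*J)*(1/(2*J))) = J*(J + 1) = J*(1 + J))
2248 + Z(-51) = 2248 - 51*(1 - 51) = 2248 - 51*(-50) = 2248 + 2550 = 4798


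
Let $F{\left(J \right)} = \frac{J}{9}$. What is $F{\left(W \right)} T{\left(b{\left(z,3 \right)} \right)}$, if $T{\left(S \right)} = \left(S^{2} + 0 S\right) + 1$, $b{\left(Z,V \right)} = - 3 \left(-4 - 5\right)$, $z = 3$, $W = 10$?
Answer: $\frac{7300}{9} \approx 811.11$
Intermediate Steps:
$b{\left(Z,V \right)} = 27$ ($b{\left(Z,V \right)} = \left(-3\right) \left(-9\right) = 27$)
$F{\left(J \right)} = \frac{J}{9}$ ($F{\left(J \right)} = J \frac{1}{9} = \frac{J}{9}$)
$T{\left(S \right)} = 1 + S^{2}$ ($T{\left(S \right)} = \left(S^{2} + 0\right) + 1 = S^{2} + 1 = 1 + S^{2}$)
$F{\left(W \right)} T{\left(b{\left(z,3 \right)} \right)} = \frac{1}{9} \cdot 10 \left(1 + 27^{2}\right) = \frac{10 \left(1 + 729\right)}{9} = \frac{10}{9} \cdot 730 = \frac{7300}{9}$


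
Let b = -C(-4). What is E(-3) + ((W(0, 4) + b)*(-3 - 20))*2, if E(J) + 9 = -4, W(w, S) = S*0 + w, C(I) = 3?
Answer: 125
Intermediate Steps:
W(w, S) = w (W(w, S) = 0 + w = w)
b = -3 (b = -1*3 = -3)
E(J) = -13 (E(J) = -9 - 4 = -13)
E(-3) + ((W(0, 4) + b)*(-3 - 20))*2 = -13 + ((0 - 3)*(-3 - 20))*2 = -13 - 3*(-23)*2 = -13 + 69*2 = -13 + 138 = 125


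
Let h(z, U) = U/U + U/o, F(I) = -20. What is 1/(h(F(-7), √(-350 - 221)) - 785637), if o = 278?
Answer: -60717092624/47701533780749435 - 278*I*√571/47701533780749435 ≈ -1.2729e-6 - 1.3926e-13*I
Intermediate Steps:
h(z, U) = 1 + U/278 (h(z, U) = U/U + U/278 = 1 + U*(1/278) = 1 + U/278)
1/(h(F(-7), √(-350 - 221)) - 785637) = 1/((1 + √(-350 - 221)/278) - 785637) = 1/((1 + √(-571)/278) - 785637) = 1/((1 + (I*√571)/278) - 785637) = 1/((1 + I*√571/278) - 785637) = 1/(-785636 + I*√571/278)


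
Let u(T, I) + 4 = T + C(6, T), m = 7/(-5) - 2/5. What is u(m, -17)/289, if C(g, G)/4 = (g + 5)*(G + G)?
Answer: -821/1445 ≈ -0.56817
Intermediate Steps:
C(g, G) = 8*G*(5 + g) (C(g, G) = 4*((g + 5)*(G + G)) = 4*((5 + g)*(2*G)) = 4*(2*G*(5 + g)) = 8*G*(5 + g))
m = -9/5 (m = 7*(-⅕) - 2*⅕ = -7/5 - ⅖ = -9/5 ≈ -1.8000)
u(T, I) = -4 + 89*T (u(T, I) = -4 + (T + 8*T*(5 + 6)) = -4 + (T + 8*T*11) = -4 + (T + 88*T) = -4 + 89*T)
u(m, -17)/289 = (-4 + 89*(-9/5))/289 = (-4 - 801/5)/289 = (1/289)*(-821/5) = -821/1445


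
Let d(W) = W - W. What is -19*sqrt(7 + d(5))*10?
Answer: -190*sqrt(7) ≈ -502.69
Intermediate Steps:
d(W) = 0
-19*sqrt(7 + d(5))*10 = -19*sqrt(7 + 0)*10 = -19*sqrt(7)*10 = -190*sqrt(7)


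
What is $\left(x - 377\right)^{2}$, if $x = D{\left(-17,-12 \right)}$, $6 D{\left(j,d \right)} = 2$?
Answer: $\frac{1276900}{9} \approx 1.4188 \cdot 10^{5}$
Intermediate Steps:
$D{\left(j,d \right)} = \frac{1}{3}$ ($D{\left(j,d \right)} = \frac{1}{6} \cdot 2 = \frac{1}{3}$)
$x = \frac{1}{3} \approx 0.33333$
$\left(x - 377\right)^{2} = \left(\frac{1}{3} - 377\right)^{2} = \left(- \frac{1130}{3}\right)^{2} = \frac{1276900}{9}$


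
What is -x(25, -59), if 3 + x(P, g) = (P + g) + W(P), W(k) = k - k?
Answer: 37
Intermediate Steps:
W(k) = 0
x(P, g) = -3 + P + g (x(P, g) = -3 + ((P + g) + 0) = -3 + (P + g) = -3 + P + g)
-x(25, -59) = -(-3 + 25 - 59) = -1*(-37) = 37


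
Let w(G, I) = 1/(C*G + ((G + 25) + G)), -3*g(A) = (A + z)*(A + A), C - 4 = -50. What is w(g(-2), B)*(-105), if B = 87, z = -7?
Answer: -15/79 ≈ -0.18987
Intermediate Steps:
C = -46 (C = 4 - 50 = -46)
g(A) = -2*A*(-7 + A)/3 (g(A) = -(A - 7)*(A + A)/3 = -(-7 + A)*2*A/3 = -2*A*(-7 + A)/3)
w(G, I) = 1/(25 - 44*G) (w(G, I) = 1/(-46*G + ((G + 25) + G)) = 1/(-46*G + ((25 + G) + G)) = 1/(-46*G + (25 + 2*G)) = 1/(25 - 44*G))
w(g(-2), B)*(-105) = -105/(25 - 88*(-2)*(7 - 1*(-2))/3) = -105/(25 - 88*(-2)*(7 + 2)/3) = -105/(25 - 88*(-2)*9/3) = -105/(25 - 44*(-12)) = -105/(25 + 528) = -105/553 = (1/553)*(-105) = -15/79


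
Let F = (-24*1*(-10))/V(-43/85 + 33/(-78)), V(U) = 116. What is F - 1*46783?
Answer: -1356647/29 ≈ -46781.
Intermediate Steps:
F = 60/29 (F = (-24*1*(-10))/116 = -24*(-10)*(1/116) = 240*(1/116) = 60/29 ≈ 2.0690)
F - 1*46783 = 60/29 - 1*46783 = 60/29 - 46783 = -1356647/29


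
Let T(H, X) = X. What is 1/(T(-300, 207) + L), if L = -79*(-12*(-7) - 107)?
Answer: 1/2024 ≈ 0.00049407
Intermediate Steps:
L = 1817 (L = -79*(84 - 107) = -79*(-23) = 1817)
1/(T(-300, 207) + L) = 1/(207 + 1817) = 1/2024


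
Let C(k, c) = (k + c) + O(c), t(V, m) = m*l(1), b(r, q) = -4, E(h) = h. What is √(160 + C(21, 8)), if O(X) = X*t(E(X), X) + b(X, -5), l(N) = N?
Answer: √249 ≈ 15.780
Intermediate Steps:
t(V, m) = m (t(V, m) = m*1 = m)
O(X) = -4 + X² (O(X) = X*X - 4 = X² - 4 = -4 + X²)
C(k, c) = -4 + c + k + c² (C(k, c) = (k + c) + (-4 + c²) = (c + k) + (-4 + c²) = -4 + c + k + c²)
√(160 + C(21, 8)) = √(160 + (-4 + 8 + 21 + 8²)) = √(160 + (-4 + 8 + 21 + 64)) = √(160 + 89) = √249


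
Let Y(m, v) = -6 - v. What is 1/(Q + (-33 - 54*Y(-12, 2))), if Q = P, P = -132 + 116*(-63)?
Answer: -1/7041 ≈ -0.00014203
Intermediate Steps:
P = -7440 (P = -132 - 7308 = -7440)
Q = -7440
1/(Q + (-33 - 54*Y(-12, 2))) = 1/(-7440 + (-33 - 54*(-6 - 1*2))) = 1/(-7440 + (-33 - 54*(-6 - 2))) = 1/(-7440 + (-33 - 54*(-8))) = 1/(-7440 + (-33 + 432)) = 1/(-7440 + 399) = 1/(-7041) = -1/7041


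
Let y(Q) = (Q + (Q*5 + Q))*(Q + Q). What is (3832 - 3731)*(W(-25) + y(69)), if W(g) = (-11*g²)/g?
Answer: 6759829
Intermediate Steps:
y(Q) = 14*Q² (y(Q) = (Q + (5*Q + Q))*(2*Q) = (Q + 6*Q)*(2*Q) = (7*Q)*(2*Q) = 14*Q²)
W(g) = -11*g
(3832 - 3731)*(W(-25) + y(69)) = (3832 - 3731)*(-11*(-25) + 14*69²) = 101*(275 + 14*4761) = 101*(275 + 66654) = 101*66929 = 6759829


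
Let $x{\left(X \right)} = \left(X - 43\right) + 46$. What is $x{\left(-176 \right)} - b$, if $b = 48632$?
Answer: $-48805$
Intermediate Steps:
$x{\left(X \right)} = 3 + X$ ($x{\left(X \right)} = \left(-43 + X\right) + 46 = 3 + X$)
$x{\left(-176 \right)} - b = \left(3 - 176\right) - 48632 = -173 - 48632 = -48805$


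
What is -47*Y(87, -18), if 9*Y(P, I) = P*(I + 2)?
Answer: 21808/3 ≈ 7269.3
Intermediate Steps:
Y(P, I) = P*(2 + I)/9 (Y(P, I) = (P*(I + 2))/9 = (P*(2 + I))/9 = P*(2 + I)/9)
-47*Y(87, -18) = -47*87*(2 - 18)/9 = -47*87*(-16)/9 = -47*(-464/3) = 21808/3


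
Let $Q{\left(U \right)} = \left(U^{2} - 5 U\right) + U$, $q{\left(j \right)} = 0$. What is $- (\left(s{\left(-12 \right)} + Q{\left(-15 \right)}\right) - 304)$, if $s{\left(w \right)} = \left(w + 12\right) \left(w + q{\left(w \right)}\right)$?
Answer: $19$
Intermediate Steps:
$s{\left(w \right)} = w \left(12 + w\right)$ ($s{\left(w \right)} = \left(w + 12\right) \left(w + 0\right) = \left(12 + w\right) w = w \left(12 + w\right)$)
$Q{\left(U \right)} = U^{2} - 4 U$
$- (\left(s{\left(-12 \right)} + Q{\left(-15 \right)}\right) - 304) = - (\left(- 12 \left(12 - 12\right) - 15 \left(-4 - 15\right)\right) - 304) = - (\left(\left(-12\right) 0 - -285\right) - 304) = - (\left(0 + 285\right) - 304) = - (285 - 304) = \left(-1\right) \left(-19\right) = 19$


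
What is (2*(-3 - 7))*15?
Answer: -300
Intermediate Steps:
(2*(-3 - 7))*15 = (2*(-10))*15 = -20*15 = -300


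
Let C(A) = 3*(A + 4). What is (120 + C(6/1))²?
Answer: 22500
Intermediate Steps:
C(A) = 12 + 3*A (C(A) = 3*(4 + A) = 12 + 3*A)
(120 + C(6/1))² = (120 + (12 + 3*(6/1)))² = (120 + (12 + 3*(6*1)))² = (120 + (12 + 3*6))² = (120 + (12 + 18))² = (120 + 30)² = 150² = 22500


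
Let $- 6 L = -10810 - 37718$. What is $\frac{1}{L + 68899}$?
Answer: $\frac{1}{76987} \approx 1.2989 \cdot 10^{-5}$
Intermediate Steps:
$L = 8088$ ($L = - \frac{-10810 - 37718}{6} = \left(- \frac{1}{6}\right) \left(-48528\right) = 8088$)
$\frac{1}{L + 68899} = \frac{1}{8088 + 68899} = \frac{1}{76987}$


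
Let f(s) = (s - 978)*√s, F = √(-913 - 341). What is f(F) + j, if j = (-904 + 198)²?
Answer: 498436 + 1254^(¼)*√I*(-978 + I*√1254) ≈ 4.9417e+5 - 3966.3*I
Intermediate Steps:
F = I*√1254 (F = √(-1254) = I*√1254 ≈ 35.412*I)
f(s) = √s*(-978 + s) (f(s) = (-978 + s)*√s = √s*(-978 + s))
j = 498436 (j = (-706)² = 498436)
f(F) + j = √(I*√1254)*(-978 + I*√1254) + 498436 = (1254^(¼)*√I)*(-978 + I*√1254) + 498436 = 1254^(¼)*√I*(-978 + I*√1254) + 498436 = 498436 + 1254^(¼)*√I*(-978 + I*√1254)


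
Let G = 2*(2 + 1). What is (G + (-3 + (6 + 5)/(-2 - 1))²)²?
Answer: 206116/81 ≈ 2544.6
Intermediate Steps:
G = 6 (G = 2*3 = 6)
(G + (-3 + (6 + 5)/(-2 - 1))²)² = (6 + (-3 + (6 + 5)/(-2 - 1))²)² = (6 + (-3 + 11/(-3))²)² = (6 + (-3 + 11*(-⅓))²)² = (6 + (-3 - 11/3)²)² = (6 + (-20/3)²)² = (6 + 400/9)² = (454/9)² = 206116/81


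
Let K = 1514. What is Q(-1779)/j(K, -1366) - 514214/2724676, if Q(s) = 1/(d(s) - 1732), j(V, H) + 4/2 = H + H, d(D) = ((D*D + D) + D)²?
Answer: -1756221022641189329101/9305723436323990106211 ≈ -0.18872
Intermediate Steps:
d(D) = (D² + 2*D)² (d(D) = ((D² + D) + D)² = ((D + D²) + D)² = (D² + 2*D)²)
j(V, H) = -2 + 2*H (j(V, H) = -2 + (H + H) = -2 + 2*H)
Q(s) = 1/(-1732 + s²*(2 + s)²) (Q(s) = 1/(s²*(2 + s)² - 1732) = 1/(-1732 + s²*(2 + s)²))
Q(-1779)/j(K, -1366) - 514214/2724676 = 1/((-1732 + (-1779)²*(2 - 1779)²)*(-2 + 2*(-1366))) - 514214/2724676 = 1/((-1732 + 3164841*(-1777)²)*(-2 - 2732)) - 514214*1/2724676 = 1/((-1732 + 3164841*3157729)*(-2734)) - 257107/1362338 = -1/2734/(-1732 + 9993710206089) - 257107/1362338 = -1/2734/9993710204357 - 257107/1362338 = (1/9993710204357)*(-1/2734) - 257107/1362338 = -1/27322803698712038 - 257107/1362338 = -1756221022641189329101/9305723436323990106211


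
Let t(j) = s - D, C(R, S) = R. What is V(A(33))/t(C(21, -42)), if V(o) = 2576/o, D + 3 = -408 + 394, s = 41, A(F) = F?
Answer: 1288/957 ≈ 1.3459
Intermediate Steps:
D = -17 (D = -3 + (-408 + 394) = -3 - 14 = -17)
t(j) = 58 (t(j) = 41 - 1*(-17) = 41 + 17 = 58)
V(A(33))/t(C(21, -42)) = (2576/33)/58 = (2576*(1/33))*(1/58) = (2576/33)*(1/58) = 1288/957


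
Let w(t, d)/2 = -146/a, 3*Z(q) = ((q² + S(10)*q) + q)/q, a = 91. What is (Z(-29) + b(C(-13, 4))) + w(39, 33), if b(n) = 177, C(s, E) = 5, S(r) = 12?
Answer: 45989/273 ≈ 168.46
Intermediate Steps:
Z(q) = (q² + 13*q)/(3*q) (Z(q) = (((q² + 12*q) + q)/q)/3 = ((q² + 13*q)/q)/3 = (q² + 13*q)/(3*q))
w(t, d) = -292/91 (w(t, d) = 2*(-146/91) = -292/91)
(Z(-29) + b(C(-13, 4))) + w(39, 33) = ((13/3 + (⅓)*(-29)) + 177) - 292/91 = ((13/3 - 29/3) + 177) - 292/91 = (-16/3 + 177) - 292/91 = 515/3 - 292/91 = 45989/273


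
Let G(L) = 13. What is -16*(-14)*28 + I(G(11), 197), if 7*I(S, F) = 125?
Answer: 44029/7 ≈ 6289.9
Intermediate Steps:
I(S, F) = 125/7 (I(S, F) = (1/7)*125 = 125/7)
-16*(-14)*28 + I(G(11), 197) = -16*(-14)*28 + 125/7 = 224*28 + 125/7 = 6272 + 125/7 = 44029/7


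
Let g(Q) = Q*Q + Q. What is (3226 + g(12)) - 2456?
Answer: 926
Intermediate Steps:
g(Q) = Q + Q² (g(Q) = Q² + Q = Q + Q²)
(3226 + g(12)) - 2456 = (3226 + 12*(1 + 12)) - 2456 = (3226 + 12*13) - 2456 = (3226 + 156) - 2456 = 3382 - 2456 = 926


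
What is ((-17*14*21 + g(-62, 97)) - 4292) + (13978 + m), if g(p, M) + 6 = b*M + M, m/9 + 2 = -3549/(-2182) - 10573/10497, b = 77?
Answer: 93416374841/7634818 ≈ 12236.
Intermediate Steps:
m = -94876023/7634818 (m = -18 + 9*(-3549/(-2182) - 10573/10497) = -18 + 9*(-3549*(-1/2182) - 10573*1/10497) = -18 + 9*(3549/2182 - 10573/10497) = -18 + 9*(14183567/22904454) = -18 + 42550701/7634818 = -94876023/7634818 ≈ -12.427)
g(p, M) = -6 + 78*M (g(p, M) = -6 + (77*M + M) = -6 + 78*M)
((-17*14*21 + g(-62, 97)) - 4292) + (13978 + m) = ((-17*14*21 + (-6 + 78*97)) - 4292) + (13978 - 94876023/7634818) = ((-238*21 + (-6 + 7566)) - 4292) + 106624609981/7634818 = ((-4998 + 7560) - 4292) + 106624609981/7634818 = (2562 - 4292) + 106624609981/7634818 = -1730 + 106624609981/7634818 = 93416374841/7634818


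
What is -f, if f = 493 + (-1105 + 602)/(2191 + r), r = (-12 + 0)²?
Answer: -1150652/2335 ≈ -492.78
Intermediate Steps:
r = 144 (r = (-12)² = 144)
f = 1150652/2335 (f = 493 + (-1105 + 602)/(2191 + 144) = 493 - 503/2335 = 1150652/2335 ≈ 492.78)
-f = -1*1150652/2335 = -1150652/2335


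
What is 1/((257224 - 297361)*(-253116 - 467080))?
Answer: 1/28906506852 ≈ 3.4594e-11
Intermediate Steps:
1/((257224 - 297361)*(-253116 - 467080)) = 1/(-40137*(-720196)) = 1/28906506852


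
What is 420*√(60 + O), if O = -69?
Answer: 1260*I ≈ 1260.0*I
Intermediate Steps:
420*√(60 + O) = 420*√(60 - 69) = 420*√(-9) = 420*(3*I) = 1260*I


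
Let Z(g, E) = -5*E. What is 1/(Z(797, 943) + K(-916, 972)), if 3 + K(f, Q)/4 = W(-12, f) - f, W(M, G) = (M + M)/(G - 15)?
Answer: -931/989557 ≈ -0.00094082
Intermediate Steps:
W(M, G) = 2*M/(-15 + G) (W(M, G) = (2*M)/(-15 + G) = 2*M/(-15 + G))
K(f, Q) = -12 - 96/(-15 + f) - 4*f (K(f, Q) = -12 + 4*(2*(-12)/(-15 + f) - f) = -12 + 4*(-24/(-15 + f) - f) = -12 + 4*(-f - 24/(-15 + f)) = -12 + (-96/(-15 + f) - 4*f) = -12 - 96/(-15 + f) - 4*f)
1/(Z(797, 943) + K(-916, 972)) = 1/(-5*943 + 4*(21 - 1*(-916)² + 12*(-916))/(-15 - 916)) = 1/(-4715 + 4*(21 - 1*839056 - 10992)/(-931)) = 1/(-4715 + 4*(-1/931)*(21 - 839056 - 10992)) = 1/(-4715 + 4*(-1/931)*(-850027)) = 1/(-4715 + 3400108/931) = 1/(-989557/931) = -931/989557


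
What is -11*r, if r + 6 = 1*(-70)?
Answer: 836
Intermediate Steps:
r = -76 (r = -6 + 1*(-70) = -6 - 70 = -76)
-11*r = -11*(-76) = 836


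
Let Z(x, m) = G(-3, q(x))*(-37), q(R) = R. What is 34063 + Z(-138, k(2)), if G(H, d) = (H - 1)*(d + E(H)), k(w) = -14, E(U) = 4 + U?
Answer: 13787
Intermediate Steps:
G(H, d) = (-1 + H)*(4 + H + d) (G(H, d) = (H - 1)*(d + (4 + H)) = (-1 + H)*(4 + H + d))
Z(x, m) = 148 + 148*x (Z(x, m) = (-4 - 1*(-3) - x - 3*x - 3*(4 - 3))*(-37) = (-4 + 3 - x - 3*x - 3*1)*(-37) = (-4 + 3 - x - 3*x - 3)*(-37) = (-4 - 4*x)*(-37) = 148 + 148*x)
34063 + Z(-138, k(2)) = 34063 + (148 + 148*(-138)) = 34063 + (148 - 20424) = 34063 - 20276 = 13787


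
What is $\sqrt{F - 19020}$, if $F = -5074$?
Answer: $i \sqrt{24094} \approx 155.22 i$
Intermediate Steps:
$\sqrt{F - 19020} = \sqrt{-5074 - 19020} = \sqrt{-24094} = i \sqrt{24094}$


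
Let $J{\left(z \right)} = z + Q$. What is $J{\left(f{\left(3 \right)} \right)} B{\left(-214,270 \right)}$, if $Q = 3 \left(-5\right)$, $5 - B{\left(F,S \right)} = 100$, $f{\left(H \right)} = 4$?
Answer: $1045$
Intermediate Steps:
$B{\left(F,S \right)} = -95$ ($B{\left(F,S \right)} = 5 - 100 = -95$)
$Q = -15$
$J{\left(z \right)} = -15 + z$ ($J{\left(z \right)} = z - 15 = -15 + z$)
$J{\left(f{\left(3 \right)} \right)} B{\left(-214,270 \right)} = \left(-15 + 4\right) \left(-95\right) = \left(-11\right) \left(-95\right) = 1045$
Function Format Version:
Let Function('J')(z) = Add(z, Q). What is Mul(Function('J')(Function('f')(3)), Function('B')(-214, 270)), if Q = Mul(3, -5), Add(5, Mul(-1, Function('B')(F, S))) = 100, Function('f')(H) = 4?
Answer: 1045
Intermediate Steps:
Function('B')(F, S) = -95 (Function('B')(F, S) = Add(5, Mul(-1, 100)) = Add(5, -100) = -95)
Q = -15
Function('J')(z) = Add(-15, z) (Function('J')(z) = Add(z, -15) = Add(-15, z))
Mul(Function('J')(Function('f')(3)), Function('B')(-214, 270)) = Mul(Add(-15, 4), -95) = Mul(-11, -95) = 1045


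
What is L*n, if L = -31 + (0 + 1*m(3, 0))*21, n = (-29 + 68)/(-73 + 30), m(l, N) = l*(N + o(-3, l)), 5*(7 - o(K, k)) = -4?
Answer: -89778/215 ≈ -417.57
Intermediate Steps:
o(K, k) = 39/5 (o(K, k) = 7 - ⅕*(-4) = 7 + ⅘ = 39/5)
m(l, N) = l*(39/5 + N) (m(l, N) = l*(N + 39/5) = l*(39/5 + N))
n = -39/43 (n = 39/(-43) = 39*(-1/43) = -39/43 ≈ -0.90698)
L = 2302/5 (L = -31 + (0 + 1*((⅕)*3*(39 + 5*0)))*21 = -31 + (0 + 1*((⅕)*3*(39 + 0)))*21 = -31 + (0 + 1*((⅕)*3*39))*21 = -31 + (0 + 1*(117/5))*21 = -31 + (0 + 117/5)*21 = -31 + (117/5)*21 = -31 + 2457/5 = 2302/5 ≈ 460.40)
L*n = (2302/5)*(-39/43) = -89778/215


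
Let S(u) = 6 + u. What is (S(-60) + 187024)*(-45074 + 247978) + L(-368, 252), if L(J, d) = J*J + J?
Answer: 37937095936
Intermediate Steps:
L(J, d) = J + J² (L(J, d) = J² + J = J + J²)
(S(-60) + 187024)*(-45074 + 247978) + L(-368, 252) = ((6 - 60) + 187024)*(-45074 + 247978) - 368*(1 - 368) = (-54 + 187024)*202904 - 368*(-367) = 186970*202904 + 135056 = 37936960880 + 135056 = 37937095936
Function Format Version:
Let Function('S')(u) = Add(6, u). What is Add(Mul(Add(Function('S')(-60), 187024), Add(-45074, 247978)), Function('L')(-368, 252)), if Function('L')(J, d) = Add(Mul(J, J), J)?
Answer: 37937095936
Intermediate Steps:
Function('L')(J, d) = Add(J, Pow(J, 2)) (Function('L')(J, d) = Add(Pow(J, 2), J) = Add(J, Pow(J, 2)))
Add(Mul(Add(Function('S')(-60), 187024), Add(-45074, 247978)), Function('L')(-368, 252)) = Add(Mul(Add(Add(6, -60), 187024), Add(-45074, 247978)), Mul(-368, Add(1, -368))) = Add(Mul(Add(-54, 187024), 202904), Mul(-368, -367)) = Add(Mul(186970, 202904), 135056) = Add(37936960880, 135056) = 37937095936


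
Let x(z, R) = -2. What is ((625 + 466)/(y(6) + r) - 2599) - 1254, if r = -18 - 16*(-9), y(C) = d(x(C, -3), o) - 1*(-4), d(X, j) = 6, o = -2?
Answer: -522917/136 ≈ -3845.0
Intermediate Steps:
y(C) = 10 (y(C) = 6 - 1*(-4) = 6 + 4 = 10)
r = 126 (r = -18 + 144 = 126)
((625 + 466)/(y(6) + r) - 2599) - 1254 = ((625 + 466)/(10 + 126) - 2599) - 1254 = (1091/136 - 2599) - 1254 = -352373/136 - 1254 = -522917/136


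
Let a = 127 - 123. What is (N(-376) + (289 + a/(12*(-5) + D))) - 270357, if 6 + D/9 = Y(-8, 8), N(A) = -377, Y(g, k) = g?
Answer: -25151387/93 ≈ -2.7045e+5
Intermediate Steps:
D = -126 (D = -54 + 9*(-8) = -54 - 72 = -126)
a = 4
(N(-376) + (289 + a/(12*(-5) + D))) - 270357 = (-377 + (289 + 4/(12*(-5) - 126))) - 270357 = (-377 + (289 + 4/(-60 - 126))) - 270357 = (-377 + (289 + 4/(-186))) - 270357 = (-377 + (289 + 4*(-1/186))) - 270357 = (-377 + (289 - 2/93)) - 270357 = (-377 + 26875/93) - 270357 = -8186/93 - 270357 = -25151387/93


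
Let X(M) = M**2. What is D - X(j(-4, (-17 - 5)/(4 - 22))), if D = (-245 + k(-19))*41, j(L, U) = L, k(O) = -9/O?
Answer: -190790/19 ≈ -10042.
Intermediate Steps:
D = -190486/19 (D = (-245 - 9/(-19))*41 = (-245 - 9*(-1/19))*41 = (-245 + 9/19)*41 = -4646/19*41 = -190486/19 ≈ -10026.)
D - X(j(-4, (-17 - 5)/(4 - 22))) = -190486/19 - 1*(-4)**2 = -190486/19 - 1*16 = -190486/19 - 16 = -190790/19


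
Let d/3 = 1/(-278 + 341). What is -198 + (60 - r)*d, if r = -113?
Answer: -3985/21 ≈ -189.76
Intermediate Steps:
d = 1/21 (d = 3/(-278 + 341) = 3/63 = 3*(1/63) = 1/21 ≈ 0.047619)
-198 + (60 - r)*d = -198 + (60 - 1*(-113))*(1/21) = -198 + (60 + 113)*(1/21) = -198 + 173*(1/21) = -198 + 173/21 = -3985/21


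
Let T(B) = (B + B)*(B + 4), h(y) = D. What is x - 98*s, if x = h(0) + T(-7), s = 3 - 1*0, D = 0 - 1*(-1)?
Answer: -251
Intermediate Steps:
D = 1 (D = 0 + 1 = 1)
s = 3 (s = 3 + 0 = 3)
h(y) = 1
T(B) = 2*B*(4 + B) (T(B) = (2*B)*(4 + B) = 2*B*(4 + B))
x = 43 (x = 1 + 2*(-7)*(4 - 7) = 1 + 2*(-7)*(-3) = 1 + 42 = 43)
x - 98*s = 43 - 98*3 = 43 - 294 = -251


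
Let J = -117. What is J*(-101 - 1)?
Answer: 11934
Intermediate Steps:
J*(-101 - 1) = -117*(-101 - 1) = -117*(-102) = 11934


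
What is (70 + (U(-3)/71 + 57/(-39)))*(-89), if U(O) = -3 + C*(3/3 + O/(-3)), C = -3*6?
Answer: -5585106/923 ≈ -6051.0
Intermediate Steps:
C = -18
U(O) = -21 + 6*O (U(O) = -3 - 18*(3/3 + O/(-3)) = -3 - 18*(3*(⅓) + O*(-⅓)) = -3 - 18*(1 - O/3) = -3 + (-18 + 6*O) = -21 + 6*O)
(70 + (U(-3)/71 + 57/(-39)))*(-89) = (70 + ((-21 + 6*(-3))/71 + 57/(-39)))*(-89) = (70 + ((-21 - 18)*(1/71) + 57*(-1/39)))*(-89) = (70 + (-39*1/71 - 19/13))*(-89) = (70 + (-39/71 - 19/13))*(-89) = (70 - 1856/923)*(-89) = (62754/923)*(-89) = -5585106/923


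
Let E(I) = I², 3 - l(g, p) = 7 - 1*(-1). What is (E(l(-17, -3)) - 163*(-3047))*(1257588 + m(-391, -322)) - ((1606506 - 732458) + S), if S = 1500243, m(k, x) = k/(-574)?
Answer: 179267179097212/287 ≈ 6.2462e+11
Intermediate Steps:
l(g, p) = -5 (l(g, p) = 3 - (7 - 1*(-1)) = 3 - (7 + 1) = 3 - 1*8 = 3 - 8 = -5)
m(k, x) = -k/574 (m(k, x) = k*(-1/574) = -k/574)
(E(l(-17, -3)) - 163*(-3047))*(1257588 + m(-391, -322)) - ((1606506 - 732458) + S) = ((-5)² - 163*(-3047))*(1257588 - 1/574*(-391)) - ((1606506 - 732458) + 1500243) = (25 + 496661)*(1257588 + 391/574) - (874048 + 1500243) = 496686*(721855903/574) - 1*2374291 = 179267860518729/287 - 2374291 = 179267179097212/287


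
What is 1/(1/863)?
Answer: 863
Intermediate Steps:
1/(1/863) = 863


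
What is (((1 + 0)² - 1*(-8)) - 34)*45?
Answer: -1125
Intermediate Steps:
(((1 + 0)² - 1*(-8)) - 34)*45 = ((1² + 8) - 34)*45 = ((1 + 8) - 34)*45 = (9 - 34)*45 = -25*45 = -1125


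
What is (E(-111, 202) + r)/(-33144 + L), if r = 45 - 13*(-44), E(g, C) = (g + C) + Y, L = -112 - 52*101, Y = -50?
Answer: -329/19254 ≈ -0.017087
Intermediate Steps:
L = -5364 (L = -112 - 5252 = -5364)
E(g, C) = -50 + C + g (E(g, C) = (g + C) - 50 = (C + g) - 50 = -50 + C + g)
r = 617 (r = 45 + 572 = 617)
(E(-111, 202) + r)/(-33144 + L) = ((-50 + 202 - 111) + 617)/(-33144 - 5364) = (41 + 617)/(-38508) = 658*(-1/38508) = -329/19254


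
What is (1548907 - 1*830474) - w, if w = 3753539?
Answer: -3035106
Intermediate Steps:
(1548907 - 1*830474) - w = (1548907 - 1*830474) - 1*3753539 = (1548907 - 830474) - 3753539 = 718433 - 3753539 = -3035106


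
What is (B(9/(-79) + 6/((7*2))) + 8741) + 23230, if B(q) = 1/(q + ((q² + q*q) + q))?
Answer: 8088840925/252996 ≈ 31972.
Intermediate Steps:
B(q) = 1/(2*q + 2*q²) (B(q) = 1/(q + ((q² + q²) + q)) = 1/(q + (2*q² + q)) = 1/(q + (q + 2*q²)) = 1/(2*q + 2*q²))
(B(9/(-79) + 6/((7*2))) + 8741) + 23230 = (1/(2*(9/(-79) + 6/((7*2)))*(1 + (9/(-79) + 6/((7*2))))) + 8741) + 23230 = (1/(2*(9*(-1/79) + 6/14)*(1 + (9*(-1/79) + 6/14))) + 8741) + 23230 = (1/(2*(-9/79 + 6*(1/14))*(1 + (-9/79 + 6*(1/14)))) + 8741) + 23230 = (1/(2*(-9/79 + 3/7)*(1 + (-9/79 + 3/7))) + 8741) + 23230 = (1/(2*(174/553)*(1 + 174/553)) + 8741) + 23230 = ((½)*(553/174)/(727/553) + 8741) + 23230 = ((½)*(553/174)*(553/727) + 8741) + 23230 = (305809/252996 + 8741) + 23230 = 2211743845/252996 + 23230 = 8088840925/252996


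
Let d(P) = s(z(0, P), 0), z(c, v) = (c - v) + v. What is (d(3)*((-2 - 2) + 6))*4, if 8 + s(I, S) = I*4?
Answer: -64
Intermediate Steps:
z(c, v) = c
s(I, S) = -8 + 4*I (s(I, S) = -8 + I*4 = -8 + 4*I)
d(P) = -8 (d(P) = -8 + 4*0 = -8 + 0 = -8)
(d(3)*((-2 - 2) + 6))*4 = -8*((-2 - 2) + 6)*4 = -8*(-4 + 6)*4 = -8*2*4 = -16*4 = -64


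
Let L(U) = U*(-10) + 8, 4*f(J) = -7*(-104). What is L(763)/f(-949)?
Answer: -3811/91 ≈ -41.879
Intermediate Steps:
f(J) = 182 (f(J) = (-7*(-104))/4 = (¼)*728 = 182)
L(U) = 8 - 10*U (L(U) = -10*U + 8 = 8 - 10*U)
L(763)/f(-949) = (8 - 10*763)/182 = (8 - 7630)*(1/182) = -7622*1/182 = -3811/91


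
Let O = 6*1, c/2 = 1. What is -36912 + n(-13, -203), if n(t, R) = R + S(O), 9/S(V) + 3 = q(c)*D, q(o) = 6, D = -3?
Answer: -259808/7 ≈ -37115.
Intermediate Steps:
c = 2 (c = 2*1 = 2)
O = 6
S(V) = -3/7 (S(V) = 9/(-3 + 6*(-3)) = 9/(-3 - 18) = 9/(-21) = 9*(-1/21) = -3/7)
n(t, R) = -3/7 + R (n(t, R) = R - 3/7 = -3/7 + R)
-36912 + n(-13, -203) = -36912 + (-3/7 - 203) = -36912 - 1424/7 = -259808/7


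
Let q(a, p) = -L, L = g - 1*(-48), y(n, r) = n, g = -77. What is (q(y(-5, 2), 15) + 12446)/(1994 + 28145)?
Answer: 12475/30139 ≈ 0.41392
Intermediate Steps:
L = -29 (L = -77 - 1*(-48) = -77 + 48 = -29)
q(a, p) = 29 (q(a, p) = -1*(-29) = 29)
(q(y(-5, 2), 15) + 12446)/(1994 + 28145) = (29 + 12446)/(1994 + 28145) = 12475/30139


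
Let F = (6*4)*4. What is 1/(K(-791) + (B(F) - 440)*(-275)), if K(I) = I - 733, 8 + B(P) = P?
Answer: 1/95276 ≈ 1.0496e-5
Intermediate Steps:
F = 96 (F = 24*4 = 96)
B(P) = -8 + P
K(I) = -733 + I
1/(K(-791) + (B(F) - 440)*(-275)) = 1/((-733 - 791) + ((-8 + 96) - 440)*(-275)) = 1/(-1524 + (88 - 440)*(-275)) = 1/(-1524 - 352*(-275)) = 1/(-1524 + 96800) = 1/95276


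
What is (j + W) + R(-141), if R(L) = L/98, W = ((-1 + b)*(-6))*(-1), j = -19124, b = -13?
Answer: -1882525/98 ≈ -19209.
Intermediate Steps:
W = -84 (W = ((-1 - 13)*(-6))*(-1) = -14*(-6)*(-1) = 84*(-1) = -84)
R(L) = L/98 (R(L) = L*(1/98) = L/98)
(j + W) + R(-141) = (-19124 - 84) + (1/98)*(-141) = -19208 - 141/98 = -1882525/98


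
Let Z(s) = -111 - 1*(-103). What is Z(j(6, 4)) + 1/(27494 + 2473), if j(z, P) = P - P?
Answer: -239735/29967 ≈ -8.0000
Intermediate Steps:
j(z, P) = 0
Z(s) = -8 (Z(s) = -111 + 103 = -8)
Z(j(6, 4)) + 1/(27494 + 2473) = -8 + 1/(27494 + 2473) = -8 + 1/29967 = -239735/29967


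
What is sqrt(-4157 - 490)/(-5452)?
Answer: -I*sqrt(4647)/5452 ≈ -0.012503*I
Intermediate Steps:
sqrt(-4157 - 490)/(-5452) = sqrt(-4647)*(-1/5452) = (I*sqrt(4647))*(-1/5452) = -I*sqrt(4647)/5452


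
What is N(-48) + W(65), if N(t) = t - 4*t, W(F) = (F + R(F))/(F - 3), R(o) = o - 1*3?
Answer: 9055/62 ≈ 146.05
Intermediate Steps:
R(o) = -3 + o (R(o) = o - 3 = -3 + o)
W(F) = (-3 + 2*F)/(-3 + F) (W(F) = (F + (-3 + F))/(F - 3) = (-3 + 2*F)/(-3 + F))
N(t) = -3*t
N(-48) + W(65) = -3*(-48) + (-3 + 2*65)/(-3 + 65) = 144 + (-3 + 130)/62 = 144 + (1/62)*127 = 144 + 127/62 = 9055/62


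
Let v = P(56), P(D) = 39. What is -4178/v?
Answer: -4178/39 ≈ -107.13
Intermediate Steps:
v = 39
-4178/v = -4178/39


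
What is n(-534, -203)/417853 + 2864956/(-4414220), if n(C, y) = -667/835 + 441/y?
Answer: -1449441583515909/2233222405590845 ≈ -0.64904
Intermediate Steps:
n(C, y) = -667/835 + 441/y (n(C, y) = -667*1/835 + 441/y = -667/835 + 441/y)
n(-534, -203)/417853 + 2864956/(-4414220) = (-667/835 + 441/(-203))/417853 + 2864956/(-4414220) = (-667/835 + 441*(-1/203))*(1/417853) + 2864956*(-1/4414220) = (-667/835 - 63/29)*(1/417853) - 716239/1103555 = -71948/24215*1/417853 - 716239/1103555 = -71948/10118310395 - 716239/1103555 = -1449441583515909/2233222405590845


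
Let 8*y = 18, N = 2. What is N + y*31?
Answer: 287/4 ≈ 71.750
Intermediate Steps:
y = 9/4 (y = (⅛)*18 = 9/4 ≈ 2.2500)
N + y*31 = 2 + (9/4)*31 = 2 + 279/4 = 287/4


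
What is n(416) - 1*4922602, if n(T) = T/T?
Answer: -4922601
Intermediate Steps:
n(T) = 1
n(416) - 1*4922602 = 1 - 1*4922602 = 1 - 4922602 = -4922601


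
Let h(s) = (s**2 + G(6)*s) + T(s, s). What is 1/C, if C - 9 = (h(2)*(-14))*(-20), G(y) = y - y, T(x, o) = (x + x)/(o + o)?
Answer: 1/1409 ≈ 0.00070972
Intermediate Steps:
T(x, o) = x/o (T(x, o) = (2*x)/((2*o)) = (2*x)*(1/(2*o)) = x/o)
G(y) = 0
h(s) = 1 + s**2 (h(s) = (s**2 + 0*s) + s/s = (s**2 + 0) + 1 = s**2 + 1 = 1 + s**2)
C = 1409 (C = 9 + ((1 + 2**2)*(-14))*(-20) = 9 + ((1 + 4)*(-14))*(-20) = 9 + (5*(-14))*(-20) = 9 - 70*(-20) = 9 + 1400 = 1409)
1/C = 1/1409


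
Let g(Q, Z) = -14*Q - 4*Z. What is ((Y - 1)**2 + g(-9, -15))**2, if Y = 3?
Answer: 36100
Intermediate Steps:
((Y - 1)**2 + g(-9, -15))**2 = ((3 - 1)**2 + (-14*(-9) - 4*(-15)))**2 = (2**2 + (126 + 60))**2 = (4 + 186)**2 = 190**2 = 36100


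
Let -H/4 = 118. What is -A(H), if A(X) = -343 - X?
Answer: -129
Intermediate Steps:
H = -472 (H = -4*118 = -472)
-A(H) = -(-343 - 1*(-472)) = -(-343 + 472) = -1*129 = -129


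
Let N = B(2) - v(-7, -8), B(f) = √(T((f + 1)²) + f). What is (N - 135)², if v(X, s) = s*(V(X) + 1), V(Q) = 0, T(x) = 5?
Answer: (-127 + √7)² ≈ 15464.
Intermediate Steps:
v(X, s) = s (v(X, s) = s*(0 + 1) = s*1 = s)
B(f) = √(5 + f)
N = 8 + √7 (N = √(5 + 2) - 1*(-8) = √7 + 8 = 8 + √7 ≈ 10.646)
(N - 135)² = ((8 + √7) - 135)² = (-127 + √7)²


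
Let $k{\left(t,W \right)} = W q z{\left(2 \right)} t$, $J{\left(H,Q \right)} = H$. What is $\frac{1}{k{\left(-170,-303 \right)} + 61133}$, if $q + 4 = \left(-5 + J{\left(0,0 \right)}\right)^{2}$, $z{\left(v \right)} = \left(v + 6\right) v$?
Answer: $\frac{1}{17368493} \approx 5.7576 \cdot 10^{-8}$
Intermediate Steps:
$z{\left(v \right)} = v \left(6 + v\right)$ ($z{\left(v \right)} = \left(6 + v\right) v = v \left(6 + v\right)$)
$q = 21$ ($q = -4 + \left(-5 + 0\right)^{2} = -4 + \left(-5\right)^{2} = -4 + 25 = 21$)
$k{\left(t,W \right)} = 336 W t$ ($k{\left(t,W \right)} = W 21 \cdot 2 \left(6 + 2\right) t = 21 W 2 \cdot 8 t = 21 W 16 t = 336 W t$)
$\frac{1}{k{\left(-170,-303 \right)} + 61133} = \frac{1}{336 \left(-303\right) \left(-170\right) + 61133} = \frac{1}{17307360 + 61133} = \frac{1}{17368493}$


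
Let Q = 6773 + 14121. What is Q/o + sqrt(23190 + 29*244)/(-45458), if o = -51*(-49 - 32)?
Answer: 20894/4131 - sqrt(30266)/45458 ≈ 5.0540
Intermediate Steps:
Q = 20894
o = 4131 (o = -51*(-81) = 4131)
Q/o + sqrt(23190 + 29*244)/(-45458) = 20894/4131 + sqrt(23190 + 29*244)/(-45458) = 20894*(1/4131) + sqrt(23190 + 7076)*(-1/45458) = 20894/4131 + sqrt(30266)*(-1/45458) = 20894/4131 - sqrt(30266)/45458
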